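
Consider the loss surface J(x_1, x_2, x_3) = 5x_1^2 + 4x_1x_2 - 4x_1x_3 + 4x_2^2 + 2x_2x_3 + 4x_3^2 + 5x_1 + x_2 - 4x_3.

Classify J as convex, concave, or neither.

convex

J is quadratic, so its Hessian is the constant matrix H = [[10, 4, -4], [4, 8, 2], [-4, 2, 8]].
Leading principal minors: 10, 64, 280.
All positive ⇒ H ≻ 0 ⇒ convex.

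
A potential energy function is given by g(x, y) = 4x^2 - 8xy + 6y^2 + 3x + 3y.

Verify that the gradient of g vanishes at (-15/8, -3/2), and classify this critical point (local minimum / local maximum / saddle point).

local minimum

∇g = (8x - 8y + 3, -8x + 12y + 3); substituting (-15/8, -3/2) gives ∇g = (0, 0), so (-15/8, -3/2) is indeed a critical point.
The Hessian of g is constant: H = [[8, -8], [-8, 12]].
det(H) = 8·12 − (-8)² = 32.
det(H) > 0 and tr(H) = 20 > 0, so H is positive definite and the point is a local minimum.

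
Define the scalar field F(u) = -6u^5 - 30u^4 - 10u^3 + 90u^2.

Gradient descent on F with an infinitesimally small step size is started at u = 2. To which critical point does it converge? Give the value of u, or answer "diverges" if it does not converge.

F'(u) = -30u(u - 1)(u + 2)(u + 3), so F'(2) = -1200.
Gradient descent moves in the -F' direction, i.e. u is increasing.
There is no critical point above u=2, and F' keeps the same sign, so the iterate runs off to +∞.

diverges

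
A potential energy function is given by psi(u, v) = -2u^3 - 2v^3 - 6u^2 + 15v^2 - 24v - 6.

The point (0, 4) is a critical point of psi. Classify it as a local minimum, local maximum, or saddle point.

local maximum

The mixed partial ∂²psi/∂u∂v is 0, so the Hessian at any point is diag(psi_uu, psi_vv) = diag(-12(u + 1), 6(-2v + 5)).
At (0, 4): H = diag(-12, -18).
Both eigenvalues are negative, so H is negative definite: a local maximum.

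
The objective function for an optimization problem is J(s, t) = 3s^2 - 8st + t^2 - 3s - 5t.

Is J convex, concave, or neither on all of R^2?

neither

J is quadratic, so its Hessian is the constant matrix H = [[6, -8], [-8, 2]].
det(H) = -52, tr(H) = 8.
det(H) < 0, so H is indefinite: neither convex nor concave.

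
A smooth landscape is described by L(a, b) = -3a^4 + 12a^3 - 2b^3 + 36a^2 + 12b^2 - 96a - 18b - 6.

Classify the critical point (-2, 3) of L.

local maximum

The mixed partial ∂²L/∂a∂b is 0, so the Hessian at any point is diag(L_aa, L_bb) = diag(36(-a^2 + 2a + 2), 12(-b + 2)).
At (-2, 3): H = diag(-216, -12).
Both eigenvalues are negative, so H is negative definite: a local maximum.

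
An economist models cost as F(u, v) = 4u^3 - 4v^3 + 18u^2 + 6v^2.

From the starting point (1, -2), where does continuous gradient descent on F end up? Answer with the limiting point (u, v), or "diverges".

(0, 0)

F is separable, so gradient descent decouples: u follows -∂F/∂u, v follows -∂F/∂v.
∂F/∂u = 12u(u + 3); at u=1 this is 48, so u decreases.
∂F/∂v = -12v(v - 1); at v=-2 this is -72, so v increases.
u converges to its nearest critical value 0 (a local min of the u-part); v converges to 0. The iterate converges to (0, 0).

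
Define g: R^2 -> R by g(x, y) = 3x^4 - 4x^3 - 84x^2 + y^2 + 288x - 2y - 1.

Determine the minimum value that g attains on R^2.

-1474

g(x,y) separates as P(x) + Q(y) − 1, so its minimum is min P + min Q − 1.
P'(x) = 12(x - 3)(x - 2)(x + 4) vanishes at x ∈ {-4, 2, 3}; Q'(y) = 2y - 2 vanishes at y ∈ {1}.
Local minima of P (where P''>0): P(-4)=-1472, P(3)=243. Local minima of Q: Q(1)=-1.
So the global minimum of g is P(-4) + Q(1) − 1 = -1472 − 1 − 1 = -1474, attained at (-4, 1).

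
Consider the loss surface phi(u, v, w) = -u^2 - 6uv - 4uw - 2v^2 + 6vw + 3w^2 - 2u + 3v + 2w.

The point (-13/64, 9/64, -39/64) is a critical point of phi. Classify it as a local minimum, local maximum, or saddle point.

The Hessian is constant: H = [[-2, -6, -4], [-6, -4, 6], [-4, 6, 6]].
Leading principal minors: Δ₁ = -2, Δ₂ = -28, Δ₃ = 256.
The minors fit neither the all-positive nor the alternating-sign pattern, so H is indefinite: a saddle point.

saddle point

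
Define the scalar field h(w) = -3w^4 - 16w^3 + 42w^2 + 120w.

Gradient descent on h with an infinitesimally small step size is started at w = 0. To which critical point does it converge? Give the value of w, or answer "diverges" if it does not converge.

-1

h'(w) = -12(w - 2)(w + 1)(w + 5), so h'(0) = 120.
Gradient descent moves in the -h' direction, i.e. w is decreasing.
The nearest critical point in that direction is w = -1, where h'' = 144 > 0 (a local minimum). The iterate converges there.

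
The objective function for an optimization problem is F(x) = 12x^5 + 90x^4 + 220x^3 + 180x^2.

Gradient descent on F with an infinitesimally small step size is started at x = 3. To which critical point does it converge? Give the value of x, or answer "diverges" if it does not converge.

0

F'(x) = 60x(x + 1)(x + 2)(x + 3), so F'(3) = 21600.
Gradient descent moves in the -F' direction, i.e. x is decreasing.
The nearest critical point in that direction is x = 0, where F'' = 360 > 0 (a local minimum). The iterate converges there.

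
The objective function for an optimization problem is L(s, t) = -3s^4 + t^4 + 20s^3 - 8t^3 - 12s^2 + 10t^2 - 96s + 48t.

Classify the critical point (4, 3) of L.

local maximum

The mixed partial ∂²L/∂s∂t is 0, so the Hessian at any point is diag(L_ss, L_tt) = diag(12(-3s^2 + 10s - 2), 4(3t^2 - 12t + 5)).
At (4, 3): H = diag(-120, -16).
Both eigenvalues are negative, so H is negative definite: a local maximum.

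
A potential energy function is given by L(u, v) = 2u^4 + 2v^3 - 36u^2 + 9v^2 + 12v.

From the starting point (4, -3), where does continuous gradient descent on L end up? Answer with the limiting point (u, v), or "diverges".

diverges

L is separable, so gradient descent decouples: u follows -∂L/∂u, v follows -∂L/∂v.
∂L/∂u = 8u(u - 3)(u + 3); at u=4 this is 224, so u decreases.
∂L/∂v = 6(v + 1)(v + 2); at v=-3 this is 12, so v decreases.
The v-coordinate has no critical point in that direction and runs off to infinity.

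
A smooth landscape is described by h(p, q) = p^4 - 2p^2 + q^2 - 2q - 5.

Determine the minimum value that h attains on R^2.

-7

h(p,q) separates as A(p) + B(q) − 5, so its minimum is min A + min B − 5.
A'(p) = 4p(p - 1)(p + 1) vanishes at p ∈ {-1, 0, 1}; B'(q) = 2q - 2 vanishes at q ∈ {1}.
Local minima of A (where A''>0): A(-1)=-1, A(1)=-1. Local minima of B: B(1)=-1.
So the global minimum of h is A(-1) + B(1) − 5 = -1 − 1 − 5 = -7, attained at (-1, 1).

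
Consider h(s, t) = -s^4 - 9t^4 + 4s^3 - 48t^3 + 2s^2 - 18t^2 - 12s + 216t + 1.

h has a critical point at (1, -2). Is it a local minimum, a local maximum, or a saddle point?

The mixed partial ∂²h/∂s∂t is 0, so the Hessian at any point is diag(h_ss, h_tt) = diag(4(-3s^2 + 6s + 1), -36(3t^2 + 8t + 1)).
At (1, -2): H = diag(16, 108).
Both eigenvalues are positive, so H is positive definite: a local minimum.

local minimum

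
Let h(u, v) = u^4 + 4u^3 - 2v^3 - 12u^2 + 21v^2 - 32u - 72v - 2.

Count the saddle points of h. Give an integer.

3

h separates as a function of u plus a function of v, so ∇h=0 decouples.
∂h/∂u = 4(u - 2)(u + 1)(u + 4) = 0 at u ∈ {-4, -1, 2}; ∂h/∂v = -6(v - 4)(v - 3) = 0 at v ∈ {3, 4}.
The Hessian is diagonal: diag(h_uu, h_vv). Second derivatives: h_uu(-4)=72, h_uu(-1)=-36, h_uu(2)=72; h_vv(3)=6, h_vv(4)=-6.
Saddle points occur where the two diagonal entries have opposite signs: (-4, 4), (-1, 3), (2, 4). Count: 3.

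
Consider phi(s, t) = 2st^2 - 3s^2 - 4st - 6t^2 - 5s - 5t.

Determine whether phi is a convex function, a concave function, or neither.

The term 2st^2 is cubic, so the Hessian is not constant.
∂²phi/∂t² = 4s - 12, which takes both signs as s varies (negative for sufficiently negative s). A diagonal entry of the Hessian changing sign means the Hessian is neither positive- nor negative-semidefinite on all of R^2.

neither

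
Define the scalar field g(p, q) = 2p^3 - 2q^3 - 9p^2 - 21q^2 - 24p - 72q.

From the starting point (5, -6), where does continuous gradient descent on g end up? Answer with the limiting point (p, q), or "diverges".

g is separable, so gradient descent decouples: p follows -∂g/∂p, q follows -∂g/∂q.
∂g/∂p = 6(p - 4)(p + 1); at p=5 this is 36, so p decreases.
∂g/∂q = -6(q + 3)(q + 4); at q=-6 this is -36, so q increases.
p converges to its nearest critical value 4 (a local min of the p-part); q converges to -4. The iterate converges to (4, -4).

(4, -4)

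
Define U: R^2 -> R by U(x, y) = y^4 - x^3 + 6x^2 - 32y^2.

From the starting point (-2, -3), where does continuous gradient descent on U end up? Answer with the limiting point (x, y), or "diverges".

U is separable, so gradient descent decouples: x follows -∂U/∂x, y follows -∂U/∂y.
∂U/∂x = -3x(x - 4); at x=-2 this is -36, so x increases.
∂U/∂y = 4y(y - 4)(y + 4); at y=-3 this is 84, so y decreases.
x converges to its nearest critical value 0 (a local min of the x-part); y converges to -4. The iterate converges to (0, -4).

(0, -4)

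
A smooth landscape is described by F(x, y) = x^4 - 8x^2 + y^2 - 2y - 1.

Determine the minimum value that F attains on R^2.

F(x,y) separates as P(x) + Q(y) − 1, so its minimum is min P + min Q − 1.
P'(x) = 4x(x - 2)(x + 2) vanishes at x ∈ {-2, 0, 2}; Q'(y) = 2y - 2 vanishes at y ∈ {1}.
Local minima of P (where P''>0): P(-2)=-16, P(2)=-16. Local minima of Q: Q(1)=-1.
So the global minimum of F is P(-2) + Q(1) − 1 = -16 − 1 − 1 = -18, attained at (-2, 1).

-18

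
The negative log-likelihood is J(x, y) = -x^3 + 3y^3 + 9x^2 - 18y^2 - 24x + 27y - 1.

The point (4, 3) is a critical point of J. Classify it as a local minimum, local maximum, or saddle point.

The mixed partial ∂²J/∂x∂y is 0, so the Hessian at any point is diag(J_xx, J_yy) = diag(6(-x + 3), 18(y - 2)).
At (4, 3): H = diag(-6, 18).
The eigenvalues have opposite signs, so H is indefinite: a saddle point.

saddle point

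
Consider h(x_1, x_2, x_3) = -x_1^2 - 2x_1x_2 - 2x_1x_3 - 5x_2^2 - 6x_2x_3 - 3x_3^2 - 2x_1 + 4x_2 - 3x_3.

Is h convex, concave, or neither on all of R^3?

h is quadratic, so its Hessian is the constant matrix H = [[-2, -2, -2], [-2, -10, -6], [-2, -6, -6]].
Leading principal minors: -2, 16, -32.
Signs alternate −, +, − ⇒ H ≺ 0 ⇒ concave.

concave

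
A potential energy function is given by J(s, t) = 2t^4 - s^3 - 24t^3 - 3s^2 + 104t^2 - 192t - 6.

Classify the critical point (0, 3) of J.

local maximum

The mixed partial ∂²J/∂s∂t is 0, so the Hessian at any point is diag(J_ss, J_tt) = diag(-6(s + 1), 8(3t^2 - 18t + 26)).
At (0, 3): H = diag(-6, -8).
Both eigenvalues are negative, so H is negative definite: a local maximum.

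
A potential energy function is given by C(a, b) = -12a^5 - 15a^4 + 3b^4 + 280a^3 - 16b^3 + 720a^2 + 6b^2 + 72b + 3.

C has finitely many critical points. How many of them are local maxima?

2

C separates as a function of a plus a function of b, so ∇C=0 decouples.
∂C/∂a = -60a(a - 4)(a + 2)(a + 3) = 0 at a ∈ {-3, -2, 0, 4}; ∂C/∂b = 12(b - 3)(b - 2)(b + 1) = 0 at b ∈ {-1, 2, 3}.
The Hessian is diagonal: diag(C_aa, C_bb). Second derivatives: C_aa(-3)=1260, C_aa(-2)=-720, C_aa(0)=1440, C_aa(4)=-10080; C_bb(-1)=144, C_bb(2)=-36, C_bb(3)=48.
Local maxima occur where both diagonal entries negative: (-2, 2), (4, 2). Count: 2.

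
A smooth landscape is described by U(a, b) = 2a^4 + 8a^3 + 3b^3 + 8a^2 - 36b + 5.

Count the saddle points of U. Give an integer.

U separates as a function of a plus a function of b, so ∇U=0 decouples.
∂U/∂a = 8a(a + 1)(a + 2) = 0 at a ∈ {-2, -1, 0}; ∂U/∂b = 9(b - 2)(b + 2) = 0 at b ∈ {-2, 2}.
The Hessian is diagonal: diag(U_aa, U_bb). Second derivatives: U_aa(-2)=16, U_aa(-1)=-8, U_aa(0)=16; U_bb(-2)=-36, U_bb(2)=36.
Saddle points occur where the two diagonal entries have opposite signs: (-2, -2), (-1, 2), (0, -2). Count: 3.

3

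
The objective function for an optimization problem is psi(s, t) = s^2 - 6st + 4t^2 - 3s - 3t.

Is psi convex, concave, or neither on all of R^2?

psi is quadratic, so its Hessian is the constant matrix H = [[2, -6], [-6, 8]].
det(H) = -20, tr(H) = 10.
det(H) < 0, so H is indefinite: neither convex nor concave.

neither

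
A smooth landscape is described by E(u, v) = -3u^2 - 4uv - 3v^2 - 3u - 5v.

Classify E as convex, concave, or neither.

concave

E is quadratic, so its Hessian is the constant matrix H = [[-6, -4], [-4, -6]].
det(H) = 20, tr(H) = -12.
det(H) > 0 and tr(H) < 0, so H is negative definite everywhere: concave.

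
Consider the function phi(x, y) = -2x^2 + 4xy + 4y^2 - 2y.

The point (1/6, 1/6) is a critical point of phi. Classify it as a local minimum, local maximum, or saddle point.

saddle point

The Hessian of phi is constant: H = [[-4, 4], [4, 8]].
det(H) = (-4)·8 − 4² = -48.
Since det(H) < 0, H is indefinite and the critical point is a saddle point.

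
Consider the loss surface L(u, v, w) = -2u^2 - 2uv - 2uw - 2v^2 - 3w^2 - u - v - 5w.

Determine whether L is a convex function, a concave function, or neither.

L is quadratic, so its Hessian is the constant matrix H = [[-4, -2, -2], [-2, -4, 0], [-2, 0, -6]].
Leading principal minors: -4, 12, -56.
Signs alternate −, +, − ⇒ H ≺ 0 ⇒ concave.

concave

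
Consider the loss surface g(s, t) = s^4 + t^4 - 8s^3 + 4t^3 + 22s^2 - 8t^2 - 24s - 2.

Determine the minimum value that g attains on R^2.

g(s,t) separates as P(s) + Q(t) − 2, so its minimum is min P + min Q − 2.
P'(s) = 4(s - 3)(s - 2)(s - 1) vanishes at s ∈ {1, 2, 3}; Q'(t) = 4t(t - 1)(t + 4) vanishes at t ∈ {-4, 0, 1}.
Local minima of P (where P''>0): P(1)=-9, P(3)=-9. Local minima of Q: Q(-4)=-128, Q(1)=-3.
So the global minimum of g is P(1) + Q(-4) − 2 = -9 − 128 − 2 = -139, attained at (1, -4).

-139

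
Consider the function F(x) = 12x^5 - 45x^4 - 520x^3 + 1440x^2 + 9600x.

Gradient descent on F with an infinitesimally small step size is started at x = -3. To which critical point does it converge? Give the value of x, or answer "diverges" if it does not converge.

-2

F'(x) = 60(x - 5)(x - 4)(x + 2)(x + 4), so F'(-3) = -3360.
Gradient descent moves in the -F' direction, i.e. x is increasing.
The nearest critical point in that direction is x = -2, where F'' = 5040 > 0 (a local minimum). The iterate converges there.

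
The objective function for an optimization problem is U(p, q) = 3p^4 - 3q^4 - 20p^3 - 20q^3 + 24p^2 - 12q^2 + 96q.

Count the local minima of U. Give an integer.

U separates as a function of p plus a function of q, so ∇U=0 decouples.
∂U/∂p = 12p(p - 4)(p - 1) = 0 at p ∈ {0, 1, 4}; ∂U/∂q = -12(q - 1)(q + 2)(q + 4) = 0 at q ∈ {-4, -2, 1}.
The Hessian is diagonal: diag(U_pp, U_qq). Second derivatives: U_pp(0)=48, U_pp(1)=-36, U_pp(4)=144; U_qq(-4)=-120, U_qq(-2)=72, U_qq(1)=-180.
Local minima occur where both diagonal entries positive: (0, -2), (4, -2). Count: 2.

2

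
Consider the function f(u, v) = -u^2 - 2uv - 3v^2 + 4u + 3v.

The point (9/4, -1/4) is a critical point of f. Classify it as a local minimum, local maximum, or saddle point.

local maximum

The Hessian of f is constant: H = [[-2, -2], [-2, -6]].
det(H) = (-2)·(-6) − (-2)² = 8.
det(H) > 0 and tr(H) = -8 < 0, so H is negative definite and the point is a local maximum.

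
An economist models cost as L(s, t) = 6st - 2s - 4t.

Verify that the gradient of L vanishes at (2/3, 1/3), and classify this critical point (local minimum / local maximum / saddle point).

saddle point

∇L = (6t - 2, 6s - 4); substituting (2/3, 1/3) gives ∇L = (0, 0), so (2/3, 1/3) is indeed a critical point.
The Hessian of L is constant: H = [[0, 6], [6, 0]].
det(H) = 0·0 − 6² = -36.
Since det(H) < 0, H is indefinite and the critical point is a saddle point.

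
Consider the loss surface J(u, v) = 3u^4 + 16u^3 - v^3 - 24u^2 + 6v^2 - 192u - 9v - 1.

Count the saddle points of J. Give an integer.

J separates as a function of u plus a function of v, so ∇J=0 decouples.
∂J/∂u = 12(u - 2)(u + 2)(u + 4) = 0 at u ∈ {-4, -2, 2}; ∂J/∂v = -3(v - 3)(v - 1) = 0 at v ∈ {1, 3}.
The Hessian is diagonal: diag(J_uu, J_vv). Second derivatives: J_uu(-4)=144, J_uu(-2)=-96, J_uu(2)=288; J_vv(1)=6, J_vv(3)=-6.
Saddle points occur where the two diagonal entries have opposite signs: (-4, 3), (-2, 1), (2, 3). Count: 3.

3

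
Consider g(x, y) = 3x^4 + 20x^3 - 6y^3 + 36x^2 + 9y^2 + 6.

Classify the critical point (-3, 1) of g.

saddle point

The mixed partial ∂²g/∂x∂y is 0, so the Hessian at any point is diag(g_xx, g_yy) = diag(12(3x^2 + 10x + 6), 18(-2y + 1)).
At (-3, 1): H = diag(36, -18).
The eigenvalues have opposite signs, so H is indefinite: a saddle point.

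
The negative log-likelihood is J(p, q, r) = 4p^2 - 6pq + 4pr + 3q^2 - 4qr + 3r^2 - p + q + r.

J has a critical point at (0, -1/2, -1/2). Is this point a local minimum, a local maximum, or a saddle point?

The Hessian is constant: H = [[8, -6, 4], [-6, 6, -4], [4, -4, 6]].
Leading principal minors: Δ₁ = 8, Δ₂ = 12, Δ₃ = 40.
All leading minors are positive, so H is positive definite: a local minimum.

local minimum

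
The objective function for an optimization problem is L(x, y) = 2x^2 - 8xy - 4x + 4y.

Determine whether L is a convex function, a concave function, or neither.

L is quadratic, so its Hessian is the constant matrix H = [[4, -8], [-8, 0]].
det(H) = -64, tr(H) = 4.
det(H) < 0, so H is indefinite: neither convex nor concave.

neither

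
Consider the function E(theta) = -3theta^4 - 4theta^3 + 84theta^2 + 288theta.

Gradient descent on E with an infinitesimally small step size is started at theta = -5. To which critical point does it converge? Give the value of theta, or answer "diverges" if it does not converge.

diverges

E'(theta) = -12(theta - 4)(theta + 2)(theta + 3), so E'(-5) = 648.
Gradient descent moves in the -E' direction, i.e. theta is decreasing.
There is no critical point below theta=-5, and E' keeps the same sign, so the iterate runs off to −∞.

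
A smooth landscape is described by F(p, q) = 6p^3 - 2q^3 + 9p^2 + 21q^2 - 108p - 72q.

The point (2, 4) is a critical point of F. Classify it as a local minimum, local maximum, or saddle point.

saddle point

The mixed partial ∂²F/∂p∂q is 0, so the Hessian at any point is diag(F_pp, F_qq) = diag(18(2p + 1), 6(-2q + 7)).
At (2, 4): H = diag(90, -6).
The eigenvalues have opposite signs, so H is indefinite: a saddle point.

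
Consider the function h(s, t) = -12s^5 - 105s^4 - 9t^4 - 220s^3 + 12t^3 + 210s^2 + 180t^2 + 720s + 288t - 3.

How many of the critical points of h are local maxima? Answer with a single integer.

h separates as a function of s plus a function of t, so ∇h=0 decouples.
∂h/∂s = -60(s - 1)(s + 1)(s + 3)(s + 4) = 0 at s ∈ {-4, -3, -1, 1}; ∂h/∂t = -36(t - 4)(t + 1)(t + 2) = 0 at t ∈ {-2, -1, 4}.
The Hessian is diagonal: diag(h_ss, h_tt). Second derivatives: h_ss(-4)=900, h_ss(-3)=-480, h_ss(-1)=720, h_ss(1)=-2400; h_tt(-2)=-216, h_tt(-1)=180, h_tt(4)=-1080.
Local maxima occur where both diagonal entries negative: (-3, -2), (-3, 4), (1, -2), (1, 4). Count: 4.

4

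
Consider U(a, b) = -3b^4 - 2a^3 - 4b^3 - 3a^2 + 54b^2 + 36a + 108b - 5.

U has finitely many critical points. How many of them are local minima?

U separates as a function of a plus a function of b, so ∇U=0 decouples.
∂U/∂a = -6(a - 2)(a + 3) = 0 at a ∈ {-3, 2}; ∂U/∂b = -12(b - 3)(b + 1)(b + 3) = 0 at b ∈ {-3, -1, 3}.
The Hessian is diagonal: diag(U_aa, U_bb). Second derivatives: U_aa(-3)=30, U_aa(2)=-30; U_bb(-3)=-144, U_bb(-1)=96, U_bb(3)=-288.
Local minima occur where both diagonal entries positive: (-3, -1). Count: 1.

1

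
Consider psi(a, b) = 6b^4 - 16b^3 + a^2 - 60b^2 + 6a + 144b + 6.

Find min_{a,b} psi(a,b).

psi(a,b) separates as P(a) + Q(b) + 6, so its minimum is min P + min Q + 6.
P'(a) = 2a + 6 vanishes at a ∈ {-3}; Q'(b) = 24(b - 3)(b - 1)(b + 2) vanishes at b ∈ {-2, 1, 3}.
Local minima of P (where P''>0): P(-3)=-9. Local minima of Q: Q(-2)=-304, Q(3)=-54.
So the global minimum of psi is P(-3) + Q(-2) + 6 = -9 − 304 + 6 = -307, attained at (-3, -2).

-307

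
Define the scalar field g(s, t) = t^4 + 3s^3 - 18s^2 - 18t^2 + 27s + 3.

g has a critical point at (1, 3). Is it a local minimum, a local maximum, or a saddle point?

saddle point

The mixed partial ∂²g/∂s∂t is 0, so the Hessian at any point is diag(g_ss, g_tt) = diag(18(s - 2), 12(t^2 - 3)).
At (1, 3): H = diag(-18, 72).
The eigenvalues have opposite signs, so H is indefinite: a saddle point.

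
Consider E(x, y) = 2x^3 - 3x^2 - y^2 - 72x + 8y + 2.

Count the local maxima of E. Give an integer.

E separates as a function of x plus a function of y, so ∇E=0 decouples.
∂E/∂x = 6(x - 4)(x + 3) = 0 at x ∈ {-3, 4}; ∂E/∂y = -2(y - 4) = 0 at y ∈ {4}.
The Hessian is diagonal: diag(E_xx, E_yy). Second derivatives: E_xx(-3)=-42, E_xx(4)=42; E_yy(4)=-2.
Local maxima occur where both diagonal entries negative: (-3, 4). Count: 1.

1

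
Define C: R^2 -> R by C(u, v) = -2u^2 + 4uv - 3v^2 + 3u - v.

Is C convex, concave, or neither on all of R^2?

C is quadratic, so its Hessian is the constant matrix H = [[-4, 4], [4, -6]].
det(H) = 8, tr(H) = -10.
det(H) > 0 and tr(H) < 0, so H is negative definite everywhere: concave.

concave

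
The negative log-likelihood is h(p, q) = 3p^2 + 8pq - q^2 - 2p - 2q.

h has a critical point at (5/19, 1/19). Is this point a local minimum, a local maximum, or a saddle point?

The Hessian of h is constant: H = [[6, 8], [8, -2]].
det(H) = 6·(-2) − 8² = -76.
Since det(H) < 0, H is indefinite and the critical point is a saddle point.

saddle point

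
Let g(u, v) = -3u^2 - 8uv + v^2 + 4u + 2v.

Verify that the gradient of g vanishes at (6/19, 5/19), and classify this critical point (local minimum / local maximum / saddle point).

∇g = (-6u - 8v + 4, -8u + 2v + 2); substituting (6/19, 5/19) gives ∇g = (0, 0), so (6/19, 5/19) is indeed a critical point.
The Hessian of g is constant: H = [[-6, -8], [-8, 2]].
det(H) = (-6)·2 − (-8)² = -76.
Since det(H) < 0, H is indefinite and the critical point is a saddle point.

saddle point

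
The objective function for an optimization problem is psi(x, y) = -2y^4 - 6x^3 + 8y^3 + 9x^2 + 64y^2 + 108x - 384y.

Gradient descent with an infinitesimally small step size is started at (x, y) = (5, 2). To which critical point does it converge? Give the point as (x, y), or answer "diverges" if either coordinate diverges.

diverges

psi is separable, so gradient descent decouples: x follows -∂psi/∂x, y follows -∂psi/∂y.
∂psi/∂x = -18(x - 3)(x + 2); at x=5 this is -252, so x increases.
∂psi/∂y = -8(y - 4)(y - 3)(y + 4); at y=2 this is -96, so y increases.
The x-coordinate has no critical point in that direction and runs off to infinity.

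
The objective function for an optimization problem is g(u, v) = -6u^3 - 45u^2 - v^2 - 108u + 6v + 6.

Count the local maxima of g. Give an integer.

g separates as a function of u plus a function of v, so ∇g=0 decouples.
∂g/∂u = -18(u + 2)(u + 3) = 0 at u ∈ {-3, -2}; ∂g/∂v = -2(v - 3) = 0 at v ∈ {3}.
The Hessian is diagonal: diag(g_uu, g_vv). Second derivatives: g_uu(-3)=18, g_uu(-2)=-18; g_vv(3)=-2.
Local maxima occur where both diagonal entries negative: (-2, 3). Count: 1.

1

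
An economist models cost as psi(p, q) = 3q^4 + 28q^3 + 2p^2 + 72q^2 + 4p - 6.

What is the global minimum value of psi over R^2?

-8

psi(p,q) separates as A(p) + B(q) − 6, so its minimum is min A + min B − 6.
A'(p) = 4p + 4 vanishes at p ∈ {-1}; B'(q) = 12q(q + 3)(q + 4) vanishes at q ∈ {-4, -3, 0}.
Local minima of A (where A''>0): A(-1)=-2. Local minima of B: B(-4)=128, B(0)=0.
So the global minimum of psi is A(-1) + B(0) − 6 = -2 + 0 − 6 = -8, attained at (-1, 0).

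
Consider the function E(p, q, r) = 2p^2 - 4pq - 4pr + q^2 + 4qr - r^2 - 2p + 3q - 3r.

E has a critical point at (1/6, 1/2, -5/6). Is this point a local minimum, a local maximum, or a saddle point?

The Hessian is constant: H = [[4, -4, -4], [-4, 2, 4], [-4, 4, -2]].
Leading principal minors: Δ₁ = 4, Δ₂ = -8, Δ₃ = 48.
The minors fit neither the all-positive nor the alternating-sign pattern, so H is indefinite: a saddle point.

saddle point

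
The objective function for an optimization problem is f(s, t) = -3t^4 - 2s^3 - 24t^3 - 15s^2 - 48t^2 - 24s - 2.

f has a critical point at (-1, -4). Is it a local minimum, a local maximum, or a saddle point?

local maximum

The mixed partial ∂²f/∂s∂t is 0, so the Hessian at any point is diag(f_ss, f_tt) = diag(-6(2s + 5), -12(3t^2 + 12t + 8)).
At (-1, -4): H = diag(-18, -96).
Both eigenvalues are negative, so H is negative definite: a local maximum.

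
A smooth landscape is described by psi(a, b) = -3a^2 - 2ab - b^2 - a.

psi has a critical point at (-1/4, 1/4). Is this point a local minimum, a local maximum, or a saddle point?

The Hessian of psi is constant: H = [[-6, -2], [-2, -2]].
det(H) = (-6)·(-2) − (-2)² = 8.
det(H) > 0 and tr(H) = -8 < 0, so H is negative definite and the point is a local maximum.

local maximum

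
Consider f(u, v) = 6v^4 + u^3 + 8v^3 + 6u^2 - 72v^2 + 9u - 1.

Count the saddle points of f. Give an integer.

f separates as a function of u plus a function of v, so ∇f=0 decouples.
∂f/∂u = 3(u + 1)(u + 3) = 0 at u ∈ {-3, -1}; ∂f/∂v = 24v(v - 2)(v + 3) = 0 at v ∈ {-3, 0, 2}.
The Hessian is diagonal: diag(f_uu, f_vv). Second derivatives: f_uu(-3)=-6, f_uu(-1)=6; f_vv(-3)=360, f_vv(0)=-144, f_vv(2)=240.
Saddle points occur where the two diagonal entries have opposite signs: (-3, -3), (-3, 2), (-1, 0). Count: 3.

3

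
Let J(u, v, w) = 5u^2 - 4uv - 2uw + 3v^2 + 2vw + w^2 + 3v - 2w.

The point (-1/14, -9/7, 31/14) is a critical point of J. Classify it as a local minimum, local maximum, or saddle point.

local minimum

The Hessian is constant: H = [[10, -4, -2], [-4, 6, 2], [-2, 2, 2]].
Leading principal minors: Δ₁ = 10, Δ₂ = 44, Δ₃ = 56.
All leading minors are positive, so H is positive definite: a local minimum.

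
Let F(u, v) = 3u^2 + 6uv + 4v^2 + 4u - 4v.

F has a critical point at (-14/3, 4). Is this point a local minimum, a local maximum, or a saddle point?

local minimum

The Hessian of F is constant: H = [[6, 6], [6, 8]].
det(H) = 6·8 − 6² = 12.
det(H) > 0 and tr(H) = 14 > 0, so H is positive definite and the point is a local minimum.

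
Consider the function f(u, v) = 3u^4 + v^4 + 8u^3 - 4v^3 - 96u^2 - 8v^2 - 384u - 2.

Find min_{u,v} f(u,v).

f(u,v) separates as P(u) + Q(v) − 2, so its minimum is min P + min Q − 2.
P'(u) = 12(u - 4)(u + 2)(u + 4) vanishes at u ∈ {-4, -2, 4}; Q'(v) = 4v(v - 4)(v + 1) vanishes at v ∈ {-1, 0, 4}.
Local minima of P (where P''>0): P(-4)=256, P(4)=-1792. Local minima of Q: Q(-1)=-3, Q(4)=-128.
So the global minimum of f is P(4) + Q(4) − 2 = -1792 − 128 − 2 = -1922, attained at (4, 4).

-1922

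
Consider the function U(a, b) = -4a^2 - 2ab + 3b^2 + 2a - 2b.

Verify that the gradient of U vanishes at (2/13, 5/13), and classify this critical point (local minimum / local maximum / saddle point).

∇U = (-8a - 2b + 2, -2a + 6b - 2); substituting (2/13, 5/13) gives ∇U = (0, 0), so (2/13, 5/13) is indeed a critical point.
The Hessian of U is constant: H = [[-8, -2], [-2, 6]].
det(H) = (-8)·6 − (-2)² = -52.
Since det(H) < 0, H is indefinite and the critical point is a saddle point.

saddle point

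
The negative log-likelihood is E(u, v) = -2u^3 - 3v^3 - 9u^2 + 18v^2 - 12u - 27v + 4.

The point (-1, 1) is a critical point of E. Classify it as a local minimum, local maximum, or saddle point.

The mixed partial ∂²E/∂u∂v is 0, so the Hessian at any point is diag(E_uu, E_vv) = diag(-6(2u + 3), 18(-v + 2)).
At (-1, 1): H = diag(-6, 18).
The eigenvalues have opposite signs, so H is indefinite: a saddle point.

saddle point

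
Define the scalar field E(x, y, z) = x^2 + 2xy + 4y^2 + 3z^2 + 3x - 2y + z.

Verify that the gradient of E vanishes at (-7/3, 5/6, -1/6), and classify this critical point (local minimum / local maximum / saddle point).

local minimum

∇E = (2x + 2y + 3, 2x + 8y - 2, 6z + 1); substituting (-7/3, 5/6, -1/6) gives ∇E = (0, 0, 0), so (-7/3, 5/6, -1/6) is indeed a critical point.
The Hessian is constant: H = [[2, 2, 0], [2, 8, 0], [0, 0, 6]].
Leading principal minors: Δ₁ = 2, Δ₂ = 12, Δ₃ = 72.
All leading minors are positive, so H is positive definite: a local minimum.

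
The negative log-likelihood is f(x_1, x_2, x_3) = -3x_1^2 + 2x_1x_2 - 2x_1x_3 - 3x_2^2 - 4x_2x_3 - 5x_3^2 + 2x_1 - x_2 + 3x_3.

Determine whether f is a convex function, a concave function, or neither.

f is quadratic, so its Hessian is the constant matrix H = [[-6, 2, -2], [2, -6, -4], [-2, -4, -10]].
Leading principal minors: -6, 32, -168.
Signs alternate −, +, − ⇒ H ≺ 0 ⇒ concave.

concave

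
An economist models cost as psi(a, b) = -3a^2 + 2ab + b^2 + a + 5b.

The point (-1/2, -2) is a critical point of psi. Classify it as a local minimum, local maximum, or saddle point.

saddle point

The Hessian of psi is constant: H = [[-6, 2], [2, 2]].
det(H) = (-6)·2 − 2² = -16.
Since det(H) < 0, H is indefinite and the critical point is a saddle point.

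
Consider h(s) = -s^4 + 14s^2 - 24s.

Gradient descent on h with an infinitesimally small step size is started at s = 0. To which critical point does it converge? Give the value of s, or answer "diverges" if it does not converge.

1

h'(s) = -4(s - 2)(s - 1)(s + 3), so h'(0) = -24.
Gradient descent moves in the -h' direction, i.e. s is increasing.
The nearest critical point in that direction is s = 1, where h'' = 16 > 0 (a local minimum). The iterate converges there.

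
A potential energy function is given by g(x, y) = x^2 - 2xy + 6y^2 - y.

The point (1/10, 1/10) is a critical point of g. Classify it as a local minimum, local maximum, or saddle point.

The Hessian of g is constant: H = [[2, -2], [-2, 12]].
det(H) = 2·12 − (-2)² = 20.
det(H) > 0 and tr(H) = 14 > 0, so H is positive definite and the point is a local minimum.

local minimum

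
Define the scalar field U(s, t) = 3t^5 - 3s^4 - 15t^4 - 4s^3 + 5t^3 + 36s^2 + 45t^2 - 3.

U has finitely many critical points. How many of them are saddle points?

U separates as a function of s plus a function of t, so ∇U=0 decouples.
∂U/∂s = -12s(s - 2)(s + 3) = 0 at s ∈ {-3, 0, 2}; ∂U/∂t = 15t(t - 3)(t - 2)(t + 1) = 0 at t ∈ {-1, 0, 2, 3}.
The Hessian is diagonal: diag(U_ss, U_tt). Second derivatives: U_ss(-3)=-180, U_ss(0)=72, U_ss(2)=-120; U_tt(-1)=-180, U_tt(0)=90, U_tt(2)=-90, U_tt(3)=180.
Saddle points occur where the two diagonal entries have opposite signs: (-3, 0), (-3, 3), (0, -1), (0, 2), (2, 0), (2, 3). Count: 6.

6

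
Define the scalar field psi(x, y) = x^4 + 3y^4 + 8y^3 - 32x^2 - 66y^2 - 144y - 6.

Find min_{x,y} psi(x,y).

-829

psi(x,y) separates as P(x) + Q(y) − 6, so its minimum is min P + min Q − 6.
P'(x) = 4x(x - 4)(x + 4) vanishes at x ∈ {-4, 0, 4}; Q'(y) = 12(y - 3)(y + 1)(y + 4) vanishes at y ∈ {-4, -1, 3}.
Local minima of P (where P''>0): P(-4)=-256, P(4)=-256. Local minima of Q: Q(-4)=-224, Q(3)=-567.
So the global minimum of psi is P(-4) + Q(3) − 6 = -256 − 567 − 6 = -829, attained at (-4, 3).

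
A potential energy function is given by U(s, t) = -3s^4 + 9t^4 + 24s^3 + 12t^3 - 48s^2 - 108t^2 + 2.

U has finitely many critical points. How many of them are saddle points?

5

U separates as a function of s plus a function of t, so ∇U=0 decouples.
∂U/∂s = -12s(s - 4)(s - 2) = 0 at s ∈ {0, 2, 4}; ∂U/∂t = 36t(t - 2)(t + 3) = 0 at t ∈ {-3, 0, 2}.
The Hessian is diagonal: diag(U_ss, U_tt). Second derivatives: U_ss(0)=-96, U_ss(2)=48, U_ss(4)=-96; U_tt(-3)=540, U_tt(0)=-216, U_tt(2)=360.
Saddle points occur where the two diagonal entries have opposite signs: (0, -3), (0, 2), (2, 0), (4, -3), (4, 2). Count: 5.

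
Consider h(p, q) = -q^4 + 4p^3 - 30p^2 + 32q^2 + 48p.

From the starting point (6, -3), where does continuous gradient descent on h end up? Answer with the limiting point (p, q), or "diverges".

h is separable, so gradient descent decouples: p follows -∂h/∂p, q follows -∂h/∂q.
∂h/∂p = 12(p - 4)(p - 1); at p=6 this is 120, so p decreases.
∂h/∂q = -4q(q - 4)(q + 4); at q=-3 this is -84, so q increases.
p converges to its nearest critical value 4 (a local min of the p-part); q converges to 0. The iterate converges to (4, 0).

(4, 0)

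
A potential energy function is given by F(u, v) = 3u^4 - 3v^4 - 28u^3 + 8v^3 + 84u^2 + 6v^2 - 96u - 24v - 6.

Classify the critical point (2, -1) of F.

The mixed partial ∂²F/∂u∂v is 0, so the Hessian at any point is diag(F_uu, F_vv) = diag(12(3u^2 - 14u + 14), 12(-3v^2 + 4v + 1)).
At (2, -1): H = diag(-24, -72).
Both eigenvalues are negative, so H is negative definite: a local maximum.

local maximum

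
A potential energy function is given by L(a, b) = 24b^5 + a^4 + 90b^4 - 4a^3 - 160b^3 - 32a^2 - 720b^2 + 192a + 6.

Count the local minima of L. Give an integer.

L separates as a function of a plus a function of b, so ∇L=0 decouples.
∂L/∂a = 4(a - 4)(a - 3)(a + 4) = 0 at a ∈ {-4, 3, 4}; ∂L/∂b = 120b(b - 2)(b + 2)(b + 3) = 0 at b ∈ {-3, -2, 0, 2}.
The Hessian is diagonal: diag(L_aa, L_bb). Second derivatives: L_aa(-4)=224, L_aa(3)=-28, L_aa(4)=32; L_bb(-3)=-1800, L_bb(-2)=960, L_bb(0)=-1440, L_bb(2)=4800.
Local minima occur where both diagonal entries positive: (-4, -2), (-4, 2), (4, -2), (4, 2). Count: 4.

4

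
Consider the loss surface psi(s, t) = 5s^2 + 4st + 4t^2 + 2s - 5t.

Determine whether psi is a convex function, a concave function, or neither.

psi is quadratic, so its Hessian is the constant matrix H = [[10, 4], [4, 8]].
det(H) = 64, tr(H) = 18.
det(H) > 0 and tr(H) > 0, so H is positive definite everywhere: convex.

convex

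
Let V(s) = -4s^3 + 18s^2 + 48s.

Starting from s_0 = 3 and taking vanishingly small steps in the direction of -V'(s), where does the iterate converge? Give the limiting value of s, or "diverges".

V'(s) = -12(s - 4)(s + 1), so V'(3) = 48.
Gradient descent moves in the -V' direction, i.e. s is decreasing.
The nearest critical point in that direction is s = -1, where V'' = 60 > 0 (a local minimum). The iterate converges there.

-1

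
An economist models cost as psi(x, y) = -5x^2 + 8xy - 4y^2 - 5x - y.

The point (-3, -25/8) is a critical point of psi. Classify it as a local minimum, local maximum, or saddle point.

local maximum

The Hessian of psi is constant: H = [[-10, 8], [8, -8]].
det(H) = (-10)·(-8) − 8² = 16.
det(H) > 0 and tr(H) = -18 < 0, so H is negative definite and the point is a local maximum.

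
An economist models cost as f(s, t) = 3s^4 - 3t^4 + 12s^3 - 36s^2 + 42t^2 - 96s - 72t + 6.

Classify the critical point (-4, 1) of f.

local minimum

The mixed partial ∂²f/∂s∂t is 0, so the Hessian at any point is diag(f_ss, f_tt) = diag(36(s^2 + 2s - 2), 12(-3t^2 + 7)).
At (-4, 1): H = diag(216, 48).
Both eigenvalues are positive, so H is positive definite: a local minimum.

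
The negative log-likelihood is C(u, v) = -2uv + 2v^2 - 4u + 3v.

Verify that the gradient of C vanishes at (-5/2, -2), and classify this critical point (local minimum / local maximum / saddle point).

∇C = (-2v - 4, -2u + 4v + 3); substituting (-5/2, -2) gives ∇C = (0, 0), so (-5/2, -2) is indeed a critical point.
The Hessian of C is constant: H = [[0, -2], [-2, 4]].
det(H) = 0·4 − (-2)² = -4.
Since det(H) < 0, H is indefinite and the critical point is a saddle point.

saddle point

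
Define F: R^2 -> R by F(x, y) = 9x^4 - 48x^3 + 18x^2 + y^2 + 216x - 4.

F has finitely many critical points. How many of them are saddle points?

1

F separates as a function of x plus a function of y, so ∇F=0 decouples.
∂F/∂x = 36(x - 3)(x - 2)(x + 1) = 0 at x ∈ {-1, 2, 3}; ∂F/∂y = 2y = 0 at y ∈ {0}.
The Hessian is diagonal: diag(F_xx, F_yy). Second derivatives: F_xx(-1)=432, F_xx(2)=-108, F_xx(3)=144; F_yy(0)=2.
Saddle points occur where the two diagonal entries have opposite signs: (2, 0). Count: 1.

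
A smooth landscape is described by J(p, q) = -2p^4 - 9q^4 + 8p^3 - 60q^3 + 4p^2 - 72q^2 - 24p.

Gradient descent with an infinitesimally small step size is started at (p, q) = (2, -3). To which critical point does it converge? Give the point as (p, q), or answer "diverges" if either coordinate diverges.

J is separable, so gradient descent decouples: p follows -∂J/∂p, q follows -∂J/∂q.
∂J/∂p = -8(p - 3)(p - 1)(p + 1); at p=2 this is 24, so p decreases.
∂J/∂q = -36q(q + 1)(q + 4); at q=-3 this is -216, so q increases.
p converges to its nearest critical value 1 (a local min of the p-part); q converges to -1. The iterate converges to (1, -1).

(1, -1)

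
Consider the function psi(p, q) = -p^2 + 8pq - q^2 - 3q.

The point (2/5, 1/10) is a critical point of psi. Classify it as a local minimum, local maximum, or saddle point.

The Hessian of psi is constant: H = [[-2, 8], [8, -2]].
det(H) = (-2)·(-2) − 8² = -60.
Since det(H) < 0, H is indefinite and the critical point is a saddle point.

saddle point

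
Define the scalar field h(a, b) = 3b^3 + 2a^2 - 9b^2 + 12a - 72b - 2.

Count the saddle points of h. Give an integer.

h separates as a function of a plus a function of b, so ∇h=0 decouples.
∂h/∂a = 4(a + 3) = 0 at a ∈ {-3}; ∂h/∂b = 9(b - 4)(b + 2) = 0 at b ∈ {-2, 4}.
The Hessian is diagonal: diag(h_aa, h_bb). Second derivatives: h_aa(-3)=4; h_bb(-2)=-54, h_bb(4)=54.
Saddle points occur where the two diagonal entries have opposite signs: (-3, -2). Count: 1.

1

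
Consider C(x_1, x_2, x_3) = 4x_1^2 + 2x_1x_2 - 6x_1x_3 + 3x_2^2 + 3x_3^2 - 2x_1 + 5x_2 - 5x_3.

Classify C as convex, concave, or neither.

convex

C is quadratic, so its Hessian is the constant matrix H = [[8, 2, -6], [2, 6, 0], [-6, 0, 6]].
Leading principal minors: 8, 44, 48.
All positive ⇒ H ≻ 0 ⇒ convex.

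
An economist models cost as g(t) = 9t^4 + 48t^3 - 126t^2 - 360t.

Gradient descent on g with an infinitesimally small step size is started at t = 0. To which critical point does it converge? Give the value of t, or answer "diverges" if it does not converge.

2

g'(t) = 36(t - 2)(t + 1)(t + 5), so g'(0) = -360.
Gradient descent moves in the -g' direction, i.e. t is increasing.
The nearest critical point in that direction is t = 2, where g'' = 756 > 0 (a local minimum). The iterate converges there.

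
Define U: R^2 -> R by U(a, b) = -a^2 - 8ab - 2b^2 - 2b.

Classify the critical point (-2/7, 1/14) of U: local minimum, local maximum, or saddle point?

saddle point

The Hessian of U is constant: H = [[-2, -8], [-8, -4]].
det(H) = (-2)·(-4) − (-8)² = -56.
Since det(H) < 0, H is indefinite and the critical point is a saddle point.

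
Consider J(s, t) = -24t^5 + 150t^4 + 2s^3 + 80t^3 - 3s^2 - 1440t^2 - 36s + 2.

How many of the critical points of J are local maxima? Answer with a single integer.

2

J separates as a function of s plus a function of t, so ∇J=0 decouples.
∂J/∂s = 6(s - 3)(s + 2) = 0 at s ∈ {-2, 3}; ∂J/∂t = -120t(t - 4)(t - 3)(t + 2) = 0 at t ∈ {-2, 0, 3, 4}.
The Hessian is diagonal: diag(J_ss, J_tt). Second derivatives: J_ss(-2)=-30, J_ss(3)=30; J_tt(-2)=7200, J_tt(0)=-2880, J_tt(3)=1800, J_tt(4)=-2880.
Local maxima occur where both diagonal entries negative: (-2, 0), (-2, 4). Count: 2.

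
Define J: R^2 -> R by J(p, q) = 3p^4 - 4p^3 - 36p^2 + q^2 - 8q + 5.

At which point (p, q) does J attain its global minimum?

J(p,q) separates as A(p) + B(q) + 5, so its minimum is min A + min B + 5.
A'(p) = 12p(p - 3)(p + 2) vanishes at p ∈ {-2, 0, 3}; B'(q) = 2q - 8 vanishes at q ∈ {4}.
Local minima of A (where A''>0): A(-2)=-64, A(3)=-189. Local minima of B: B(4)=-16.
So the global minimum of J is A(3) + B(4) + 5 = -189 − 16 + 5 = -200, attained at (3, 4).

(3, 4)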